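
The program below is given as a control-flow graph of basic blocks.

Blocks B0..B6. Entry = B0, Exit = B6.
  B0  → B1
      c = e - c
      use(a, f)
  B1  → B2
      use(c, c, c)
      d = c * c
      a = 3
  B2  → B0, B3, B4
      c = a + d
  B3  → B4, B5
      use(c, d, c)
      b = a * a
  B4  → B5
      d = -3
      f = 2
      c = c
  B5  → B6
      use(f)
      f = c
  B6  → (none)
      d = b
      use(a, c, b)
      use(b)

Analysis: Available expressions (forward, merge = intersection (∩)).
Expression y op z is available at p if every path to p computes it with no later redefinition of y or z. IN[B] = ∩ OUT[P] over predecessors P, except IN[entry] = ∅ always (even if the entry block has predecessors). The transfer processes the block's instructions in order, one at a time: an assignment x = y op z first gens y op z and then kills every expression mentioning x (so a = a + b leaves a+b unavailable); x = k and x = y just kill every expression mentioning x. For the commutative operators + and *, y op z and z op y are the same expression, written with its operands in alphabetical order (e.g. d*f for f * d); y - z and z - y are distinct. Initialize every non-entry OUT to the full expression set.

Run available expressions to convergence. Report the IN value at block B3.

Answer: {a+d}

Working:
Fixpoint table:
  B0:  IN={}  OUT={}
  B1:  IN={}  OUT={c*c}
  B2:  IN={c*c}  OUT={a+d}
  B3:  IN={a+d}  OUT={a*a, a+d}
  B4:  IN={a+d}  OUT={}
  B5:  IN={}  OUT={}
  B6:  IN={}  OUT={}

Merge at B3: IN[B3] = OUT[B2] = {a+d}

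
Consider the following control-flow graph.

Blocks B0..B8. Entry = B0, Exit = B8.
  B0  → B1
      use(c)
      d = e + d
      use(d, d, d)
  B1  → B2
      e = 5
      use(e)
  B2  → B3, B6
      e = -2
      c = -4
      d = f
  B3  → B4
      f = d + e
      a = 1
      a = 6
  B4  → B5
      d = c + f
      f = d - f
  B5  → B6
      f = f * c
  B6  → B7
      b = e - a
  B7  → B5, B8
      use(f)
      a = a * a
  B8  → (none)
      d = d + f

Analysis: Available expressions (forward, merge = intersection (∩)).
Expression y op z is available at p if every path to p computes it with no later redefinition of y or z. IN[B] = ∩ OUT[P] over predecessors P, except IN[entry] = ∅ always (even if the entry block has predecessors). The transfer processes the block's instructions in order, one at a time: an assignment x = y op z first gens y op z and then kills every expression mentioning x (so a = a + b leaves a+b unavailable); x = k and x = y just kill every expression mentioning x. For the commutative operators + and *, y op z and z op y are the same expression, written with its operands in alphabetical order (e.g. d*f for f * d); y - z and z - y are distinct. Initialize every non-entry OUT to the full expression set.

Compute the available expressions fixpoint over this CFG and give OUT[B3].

Answer: {d+e}

Working:
Fixpoint table:
  B0:  IN={}  OUT={}
  B1:  IN={}  OUT={}
  B2:  IN={}  OUT={}
  B3:  IN={}  OUT={d+e}
  B4:  IN={d+e}  OUT={}
  B5:  IN={}  OUT={}
  B6:  IN={}  OUT={e-a}
  B7:  IN={e-a}  OUT={}
  B8:  IN={}  OUT={}

Merge at B3: IN[B3] = OUT[B2] = {}
Applying B3's transfer function to that IN value gives OUT[B3] (row B3 above).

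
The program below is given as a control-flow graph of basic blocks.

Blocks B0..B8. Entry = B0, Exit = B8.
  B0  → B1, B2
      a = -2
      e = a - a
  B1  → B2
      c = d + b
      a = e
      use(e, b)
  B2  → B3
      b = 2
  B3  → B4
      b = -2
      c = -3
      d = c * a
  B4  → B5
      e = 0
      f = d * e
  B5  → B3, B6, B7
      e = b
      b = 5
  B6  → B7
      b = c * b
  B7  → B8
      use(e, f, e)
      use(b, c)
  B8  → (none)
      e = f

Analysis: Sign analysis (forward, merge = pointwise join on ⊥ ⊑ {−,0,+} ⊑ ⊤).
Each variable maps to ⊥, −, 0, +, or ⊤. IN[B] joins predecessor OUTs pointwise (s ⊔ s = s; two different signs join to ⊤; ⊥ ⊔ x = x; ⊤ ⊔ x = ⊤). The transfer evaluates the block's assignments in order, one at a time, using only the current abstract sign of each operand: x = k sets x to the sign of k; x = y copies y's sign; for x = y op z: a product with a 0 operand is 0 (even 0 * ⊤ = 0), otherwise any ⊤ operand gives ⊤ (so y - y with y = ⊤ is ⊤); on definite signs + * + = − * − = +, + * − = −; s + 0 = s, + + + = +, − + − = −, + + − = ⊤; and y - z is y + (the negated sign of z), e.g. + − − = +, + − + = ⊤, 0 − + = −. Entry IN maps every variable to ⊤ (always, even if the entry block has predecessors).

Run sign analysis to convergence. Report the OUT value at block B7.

Converged values:
  B0:  IN=(all ⊤)  OUT={a:-; rest ⊤}
  B1:  IN={a:-; rest ⊤}  OUT=(all ⊤)
  B2:  IN=(all ⊤)  OUT={b:+; rest ⊤}
  B3:  IN={b:+; rest ⊤}  OUT={b:-, c:-; rest ⊤}
  B4:  IN={b:-, c:-; rest ⊤}  OUT={b:-, c:-, e:0, f:0; rest ⊤}
  B5:  IN={b:-, c:-, e:0, f:0; rest ⊤}  OUT={b:+, c:-, e:-, f:0; rest ⊤}
  B6:  IN={b:+, c:-, e:-, f:0; rest ⊤}  OUT={b:-, c:-, e:-, f:0; rest ⊤}
  B7:  IN={c:-, e:-, f:0; rest ⊤}  OUT={c:-, e:-, f:0; rest ⊤}
  B8:  IN={c:-, e:-, f:0; rest ⊤}  OUT={c:-, e:0, f:0; rest ⊤}

Merge at B7: IN[B7] = OUT[B5] ⊔ OUT[B6] = {a: ⊤, b: ⊤, c: -, d: ⊤, e: -, f: 0}
Applying B7's transfer function to that IN value gives OUT[B7] (row B7 above).

Answer: {a: ⊤, b: ⊤, c: -, d: ⊤, e: -, f: 0}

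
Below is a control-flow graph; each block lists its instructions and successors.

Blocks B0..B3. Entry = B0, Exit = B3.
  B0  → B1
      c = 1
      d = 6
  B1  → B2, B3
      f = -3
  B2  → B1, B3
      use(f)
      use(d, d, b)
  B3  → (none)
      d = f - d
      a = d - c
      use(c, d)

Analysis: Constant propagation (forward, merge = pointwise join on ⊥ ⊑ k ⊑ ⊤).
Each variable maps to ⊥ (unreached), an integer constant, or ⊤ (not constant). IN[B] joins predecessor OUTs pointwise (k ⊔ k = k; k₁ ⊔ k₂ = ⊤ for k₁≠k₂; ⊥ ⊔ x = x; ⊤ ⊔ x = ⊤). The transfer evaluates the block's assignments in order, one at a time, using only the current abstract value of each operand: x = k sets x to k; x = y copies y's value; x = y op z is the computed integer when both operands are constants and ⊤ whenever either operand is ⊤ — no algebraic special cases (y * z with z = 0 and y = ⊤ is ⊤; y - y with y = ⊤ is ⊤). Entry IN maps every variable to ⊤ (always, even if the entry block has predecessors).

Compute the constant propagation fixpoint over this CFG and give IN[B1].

Converged values:
  B0:   IN=(all ⊤)   OUT={c:1, d:6; rest ⊤}
  B1:   IN={c:1, d:6; rest ⊤}   OUT={c:1, d:6, f:-3; rest ⊤}
  B2:   IN={c:1, d:6, f:-3; rest ⊤}   OUT={c:1, d:6, f:-3; rest ⊤}
  B3:   IN={c:1, d:6, f:-3; rest ⊤}   OUT={a:-10, c:1, d:-9, f:-3; rest ⊤}

Merge at B1: IN[B1] = OUT[B0] ⊔ OUT[B2] = {a: ⊤, b: ⊤, c: 1, d: 6, e: ⊤, f: ⊤}

Answer: {a: ⊤, b: ⊤, c: 1, d: 6, e: ⊤, f: ⊤}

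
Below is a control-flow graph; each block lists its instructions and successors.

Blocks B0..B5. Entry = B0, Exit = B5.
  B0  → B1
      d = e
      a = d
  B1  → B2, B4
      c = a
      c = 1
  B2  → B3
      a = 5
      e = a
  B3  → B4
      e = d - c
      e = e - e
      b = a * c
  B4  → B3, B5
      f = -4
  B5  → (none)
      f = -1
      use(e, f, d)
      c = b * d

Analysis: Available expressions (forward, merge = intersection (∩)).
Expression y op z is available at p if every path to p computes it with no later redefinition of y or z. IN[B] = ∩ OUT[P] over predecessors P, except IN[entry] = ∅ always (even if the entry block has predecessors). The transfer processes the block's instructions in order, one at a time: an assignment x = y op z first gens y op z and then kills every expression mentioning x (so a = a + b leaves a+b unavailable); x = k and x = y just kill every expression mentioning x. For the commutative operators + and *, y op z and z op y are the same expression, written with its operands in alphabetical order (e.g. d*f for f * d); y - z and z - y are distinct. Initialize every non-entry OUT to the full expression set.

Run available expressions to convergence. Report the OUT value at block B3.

Fixpoint table:
  B0:   IN={}   OUT={}
  B1:   IN={}   OUT={}
  B2:   IN={}   OUT={}
  B3:   IN={}   OUT={a*c, d-c}
  B4:   IN={}   OUT={}
  B5:   IN={}   OUT={b*d}

Merge at B3: IN[B3] = OUT[B2] ∩ OUT[B4] = {}
Applying B3's transfer function to that IN value gives OUT[B3] (row B3 above).

Answer: {a*c, d-c}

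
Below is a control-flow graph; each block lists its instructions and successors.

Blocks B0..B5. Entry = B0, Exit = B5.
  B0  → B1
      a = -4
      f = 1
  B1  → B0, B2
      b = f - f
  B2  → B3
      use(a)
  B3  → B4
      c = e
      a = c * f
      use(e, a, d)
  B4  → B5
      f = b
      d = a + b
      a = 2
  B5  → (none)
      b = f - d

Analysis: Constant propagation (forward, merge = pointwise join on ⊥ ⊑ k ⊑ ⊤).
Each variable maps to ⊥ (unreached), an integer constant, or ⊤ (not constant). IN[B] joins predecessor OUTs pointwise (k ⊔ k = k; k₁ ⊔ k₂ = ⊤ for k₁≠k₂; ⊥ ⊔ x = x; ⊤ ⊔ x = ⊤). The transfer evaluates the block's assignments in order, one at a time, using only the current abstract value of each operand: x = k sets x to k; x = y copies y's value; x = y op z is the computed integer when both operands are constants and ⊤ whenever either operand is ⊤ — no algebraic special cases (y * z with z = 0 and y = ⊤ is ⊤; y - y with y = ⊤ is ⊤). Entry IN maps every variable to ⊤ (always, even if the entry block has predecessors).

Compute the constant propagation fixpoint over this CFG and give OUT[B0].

Converged values:
  B0:  IN=(all ⊤)  OUT={a:-4, f:1; rest ⊤}
  B1:  IN={a:-4, f:1; rest ⊤}  OUT={a:-4, b:0, f:1; rest ⊤}
  B2:  IN={a:-4, b:0, f:1; rest ⊤}  OUT={a:-4, b:0, f:1; rest ⊤}
  B3:  IN={a:-4, b:0, f:1; rest ⊤}  OUT={b:0, f:1; rest ⊤}
  B4:  IN={b:0, f:1; rest ⊤}  OUT={a:2, b:0, f:0; rest ⊤}
  B5:  IN={a:2, b:0, f:0; rest ⊤}  OUT={a:2, f:0; rest ⊤}

Merge at B0 (entry node, so the boundary value (all ⊤) is joined with the incoming edge(s)): IN[B0] = (all ⊤) ⊔ OUT[B1] = {a: ⊤, b: ⊤, c: ⊤, d: ⊤, e: ⊤, f: ⊤}
Applying B0's transfer function to that IN value gives OUT[B0] (row B0 above).

Answer: {a: -4, b: ⊤, c: ⊤, d: ⊤, e: ⊤, f: 1}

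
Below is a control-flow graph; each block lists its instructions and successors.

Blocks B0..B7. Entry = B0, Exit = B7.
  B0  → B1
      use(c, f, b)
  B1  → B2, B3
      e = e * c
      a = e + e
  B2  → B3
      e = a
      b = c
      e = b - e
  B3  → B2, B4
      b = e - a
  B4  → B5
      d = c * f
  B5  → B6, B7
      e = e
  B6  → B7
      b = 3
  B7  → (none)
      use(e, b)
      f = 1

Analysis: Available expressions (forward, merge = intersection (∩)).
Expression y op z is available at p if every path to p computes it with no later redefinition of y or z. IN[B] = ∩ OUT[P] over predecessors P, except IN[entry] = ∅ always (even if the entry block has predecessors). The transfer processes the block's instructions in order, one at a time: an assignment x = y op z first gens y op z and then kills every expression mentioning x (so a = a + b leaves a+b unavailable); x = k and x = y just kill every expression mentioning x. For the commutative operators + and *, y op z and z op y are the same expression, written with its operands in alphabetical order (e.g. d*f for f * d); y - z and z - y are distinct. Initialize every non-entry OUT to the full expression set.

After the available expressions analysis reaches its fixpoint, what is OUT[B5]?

Converged values:
  B0:   IN={}   OUT={}
  B1:   IN={}   OUT={e+e}
  B2:   IN={}   OUT={}
  B3:   IN={}   OUT={e-a}
  B4:   IN={e-a}   OUT={c*f, e-a}
  B5:   IN={c*f, e-a}   OUT={c*f}
  B6:   IN={c*f}   OUT={c*f}
  B7:   IN={c*f}   OUT={}

Merge at B5: IN[B5] = OUT[B4] = {c*f, e-a}
Applying B5's transfer function to that IN value gives OUT[B5] (row B5 above).

Answer: {c*f}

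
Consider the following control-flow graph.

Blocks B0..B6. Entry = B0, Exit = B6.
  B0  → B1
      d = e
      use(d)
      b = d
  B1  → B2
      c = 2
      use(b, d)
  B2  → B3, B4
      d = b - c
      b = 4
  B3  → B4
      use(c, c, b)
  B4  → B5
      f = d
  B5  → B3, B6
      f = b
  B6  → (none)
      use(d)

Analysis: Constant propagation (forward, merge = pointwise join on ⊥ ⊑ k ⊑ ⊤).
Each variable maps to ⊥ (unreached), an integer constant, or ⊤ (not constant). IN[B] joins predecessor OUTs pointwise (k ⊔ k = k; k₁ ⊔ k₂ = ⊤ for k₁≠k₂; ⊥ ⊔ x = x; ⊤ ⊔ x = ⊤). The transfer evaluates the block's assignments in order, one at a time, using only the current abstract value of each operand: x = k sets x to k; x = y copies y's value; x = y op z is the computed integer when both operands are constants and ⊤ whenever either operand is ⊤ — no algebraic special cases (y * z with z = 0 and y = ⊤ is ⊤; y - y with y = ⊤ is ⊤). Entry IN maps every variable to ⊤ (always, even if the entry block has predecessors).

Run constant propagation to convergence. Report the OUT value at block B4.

Converged values:
  B0:  IN=(all ⊤)  OUT=(all ⊤)
  B1:  IN=(all ⊤)  OUT={c:2; rest ⊤}
  B2:  IN={c:2; rest ⊤}  OUT={b:4, c:2; rest ⊤}
  B3:  IN={b:4, c:2; rest ⊤}  OUT={b:4, c:2; rest ⊤}
  B4:  IN={b:4, c:2; rest ⊤}  OUT={b:4, c:2; rest ⊤}
  B5:  IN={b:4, c:2; rest ⊤}  OUT={b:4, c:2, f:4; rest ⊤}
  B6:  IN={b:4, c:2, f:4; rest ⊤}  OUT={b:4, c:2, f:4; rest ⊤}

Merge at B4: IN[B4] = OUT[B2] ⊔ OUT[B3] = {a: ⊤, b: 4, c: 2, d: ⊤, e: ⊤, f: ⊤}
Applying B4's transfer function to that IN value gives OUT[B4] (row B4 above).

Answer: {a: ⊤, b: 4, c: 2, d: ⊤, e: ⊤, f: ⊤}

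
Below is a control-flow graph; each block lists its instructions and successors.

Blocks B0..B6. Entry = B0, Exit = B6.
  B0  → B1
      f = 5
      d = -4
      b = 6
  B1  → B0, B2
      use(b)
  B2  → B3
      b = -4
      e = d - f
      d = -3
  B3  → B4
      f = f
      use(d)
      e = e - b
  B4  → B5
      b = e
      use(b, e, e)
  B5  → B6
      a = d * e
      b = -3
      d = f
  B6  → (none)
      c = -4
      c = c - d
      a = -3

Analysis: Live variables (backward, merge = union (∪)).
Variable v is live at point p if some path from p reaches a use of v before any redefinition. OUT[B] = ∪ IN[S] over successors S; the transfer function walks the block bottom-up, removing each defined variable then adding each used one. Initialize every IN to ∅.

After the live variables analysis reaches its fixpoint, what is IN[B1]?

Answer: {b, d, f}

Trace:
Fixpoint table:
  B0:  IN={}  OUT={b, d, f}
  B1:  IN={b, d, f}  OUT={d, f}
  B2:  IN={d, f}  OUT={b, d, e, f}
  B3:  IN={b, d, e, f}  OUT={d, e, f}
  B4:  IN={d, e, f}  OUT={d, e, f}
  B5:  IN={d, e, f}  OUT={d}
  B6:  IN={d}  OUT={}

Merge at B1: OUT[B1] = IN[B0] ⊔ IN[B2] = {d, f}
Applying B1's transfer function to that OUT value gives IN[B1] (row B1 above).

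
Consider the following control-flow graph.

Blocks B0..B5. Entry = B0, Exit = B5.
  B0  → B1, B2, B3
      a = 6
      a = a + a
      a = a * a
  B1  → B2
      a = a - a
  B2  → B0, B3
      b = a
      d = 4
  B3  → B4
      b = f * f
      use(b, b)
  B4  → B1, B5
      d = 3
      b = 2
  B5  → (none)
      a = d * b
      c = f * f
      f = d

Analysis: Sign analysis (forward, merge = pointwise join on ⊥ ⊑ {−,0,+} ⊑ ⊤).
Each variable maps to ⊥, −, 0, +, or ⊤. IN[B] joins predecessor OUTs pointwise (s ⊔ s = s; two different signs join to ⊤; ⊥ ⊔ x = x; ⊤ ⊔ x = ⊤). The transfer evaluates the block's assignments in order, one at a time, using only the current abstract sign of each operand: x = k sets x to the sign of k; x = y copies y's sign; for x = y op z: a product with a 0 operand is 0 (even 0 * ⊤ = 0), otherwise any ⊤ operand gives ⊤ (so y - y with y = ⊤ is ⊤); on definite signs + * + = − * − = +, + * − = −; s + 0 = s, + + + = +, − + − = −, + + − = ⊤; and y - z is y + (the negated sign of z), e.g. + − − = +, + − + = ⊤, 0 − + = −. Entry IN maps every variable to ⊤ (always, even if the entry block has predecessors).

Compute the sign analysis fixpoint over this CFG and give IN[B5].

Converged values:
  B0:  IN=(all ⊤)  OUT={a:+; rest ⊤}
  B1:  IN=(all ⊤)  OUT=(all ⊤)
  B2:  IN=(all ⊤)  OUT={d:+; rest ⊤}
  B3:  IN=(all ⊤)  OUT=(all ⊤)
  B4:  IN=(all ⊤)  OUT={b:+, d:+; rest ⊤}
  B5:  IN={b:+, d:+; rest ⊤}  OUT={a:+, b:+, d:+, f:+; rest ⊤}

Merge at B5: IN[B5] = OUT[B4] = {a: ⊤, b: +, c: ⊤, d: +, e: ⊤, f: ⊤}

Answer: {a: ⊤, b: +, c: ⊤, d: +, e: ⊤, f: ⊤}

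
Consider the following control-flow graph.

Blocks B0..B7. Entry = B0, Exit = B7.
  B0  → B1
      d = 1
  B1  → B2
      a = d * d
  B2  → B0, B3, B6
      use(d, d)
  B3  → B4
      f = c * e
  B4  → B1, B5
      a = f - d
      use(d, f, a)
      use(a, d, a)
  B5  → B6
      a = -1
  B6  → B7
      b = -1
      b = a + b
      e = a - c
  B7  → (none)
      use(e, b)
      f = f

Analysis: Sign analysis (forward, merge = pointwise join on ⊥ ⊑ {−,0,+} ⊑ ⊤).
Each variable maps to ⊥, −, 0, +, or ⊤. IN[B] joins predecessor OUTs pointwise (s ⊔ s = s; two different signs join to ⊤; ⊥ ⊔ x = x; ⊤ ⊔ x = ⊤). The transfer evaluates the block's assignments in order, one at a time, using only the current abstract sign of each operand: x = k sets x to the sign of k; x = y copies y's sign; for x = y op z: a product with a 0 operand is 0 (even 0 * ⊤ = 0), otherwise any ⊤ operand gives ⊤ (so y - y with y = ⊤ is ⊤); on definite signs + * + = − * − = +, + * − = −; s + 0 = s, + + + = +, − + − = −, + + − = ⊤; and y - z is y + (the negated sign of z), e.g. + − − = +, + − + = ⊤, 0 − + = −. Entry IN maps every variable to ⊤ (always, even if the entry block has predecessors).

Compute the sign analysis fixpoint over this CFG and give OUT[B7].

Answer: {a: ⊤, b: ⊤, c: ⊤, d: +, e: ⊤, f: ⊤}

Derivation:
Fixpoint table:
  B0:  IN=(all ⊤)  OUT={d:+; rest ⊤}
  B1:  IN={d:+; rest ⊤}  OUT={a:+, d:+; rest ⊤}
  B2:  IN={a:+, d:+; rest ⊤}  OUT={a:+, d:+; rest ⊤}
  B3:  IN={a:+, d:+; rest ⊤}  OUT={a:+, d:+; rest ⊤}
  B4:  IN={a:+, d:+; rest ⊤}  OUT={d:+; rest ⊤}
  B5:  IN={d:+; rest ⊤}  OUT={a:-, d:+; rest ⊤}
  B6:  IN={d:+; rest ⊤}  OUT={d:+; rest ⊤}
  B7:  IN={d:+; rest ⊤}  OUT={d:+; rest ⊤}

Merge at B7: IN[B7] = OUT[B6] = {a: ⊤, b: ⊤, c: ⊤, d: +, e: ⊤, f: ⊤}
Applying B7's transfer function to that IN value gives OUT[B7] (row B7 above).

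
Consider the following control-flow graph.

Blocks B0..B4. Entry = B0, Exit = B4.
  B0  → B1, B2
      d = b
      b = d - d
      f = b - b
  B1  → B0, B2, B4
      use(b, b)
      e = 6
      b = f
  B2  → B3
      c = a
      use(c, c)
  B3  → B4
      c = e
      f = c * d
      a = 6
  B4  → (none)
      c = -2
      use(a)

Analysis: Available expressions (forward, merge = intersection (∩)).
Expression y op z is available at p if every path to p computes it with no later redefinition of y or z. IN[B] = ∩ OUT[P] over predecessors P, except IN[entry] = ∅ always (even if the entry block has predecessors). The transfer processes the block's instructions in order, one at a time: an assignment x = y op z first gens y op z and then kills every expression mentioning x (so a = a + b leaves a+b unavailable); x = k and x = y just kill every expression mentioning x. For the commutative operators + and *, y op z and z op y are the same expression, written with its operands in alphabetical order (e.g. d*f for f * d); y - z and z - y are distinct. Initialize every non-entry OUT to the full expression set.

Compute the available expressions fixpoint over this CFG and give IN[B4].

Per-block solution:
  B0:   IN={}   OUT={b-b, d-d}
  B1:   IN={b-b, d-d}   OUT={d-d}
  B2:   IN={d-d}   OUT={d-d}
  B3:   IN={d-d}   OUT={c*d, d-d}
  B4:   IN={d-d}   OUT={d-d}

Merge at B4: IN[B4] = OUT[B1] ∩ OUT[B3] = {d-d}

Answer: {d-d}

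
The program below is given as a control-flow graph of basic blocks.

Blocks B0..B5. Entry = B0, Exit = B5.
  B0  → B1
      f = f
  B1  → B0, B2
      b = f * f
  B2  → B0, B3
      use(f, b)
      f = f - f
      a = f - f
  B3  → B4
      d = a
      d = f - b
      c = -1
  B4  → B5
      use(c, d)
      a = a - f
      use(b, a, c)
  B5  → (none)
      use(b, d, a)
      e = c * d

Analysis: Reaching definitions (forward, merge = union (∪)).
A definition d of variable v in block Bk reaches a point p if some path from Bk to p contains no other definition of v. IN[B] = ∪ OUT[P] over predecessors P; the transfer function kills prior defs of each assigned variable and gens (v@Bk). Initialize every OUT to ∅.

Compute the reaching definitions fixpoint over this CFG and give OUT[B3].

Fixpoint table:
  B0:   IN={a@B2, b@B1, f@B0, f@B2}   OUT={a@B2, b@B1, f@B0}
  B1:   IN={a@B2, b@B1, f@B0}   OUT={a@B2, b@B1, f@B0}
  B2:   IN={a@B2, b@B1, f@B0}   OUT={a@B2, b@B1, f@B2}
  B3:   IN={a@B2, b@B1, f@B2}   OUT={a@B2, b@B1, c@B3, d@B3, f@B2}
  B4:   IN={a@B2, b@B1, c@B3, d@B3, f@B2}   OUT={a@B4, b@B1, c@B3, d@B3, f@B2}
  B5:   IN={a@B4, b@B1, c@B3, d@B3, f@B2}   OUT={a@B4, b@B1, c@B3, d@B3, e@B5, f@B2}

Merge at B3: IN[B3] = OUT[B2] = {a@B2, b@B1, f@B2}
Applying B3's transfer function to that IN value gives OUT[B3] (row B3 above).

Answer: {a@B2, b@B1, c@B3, d@B3, f@B2}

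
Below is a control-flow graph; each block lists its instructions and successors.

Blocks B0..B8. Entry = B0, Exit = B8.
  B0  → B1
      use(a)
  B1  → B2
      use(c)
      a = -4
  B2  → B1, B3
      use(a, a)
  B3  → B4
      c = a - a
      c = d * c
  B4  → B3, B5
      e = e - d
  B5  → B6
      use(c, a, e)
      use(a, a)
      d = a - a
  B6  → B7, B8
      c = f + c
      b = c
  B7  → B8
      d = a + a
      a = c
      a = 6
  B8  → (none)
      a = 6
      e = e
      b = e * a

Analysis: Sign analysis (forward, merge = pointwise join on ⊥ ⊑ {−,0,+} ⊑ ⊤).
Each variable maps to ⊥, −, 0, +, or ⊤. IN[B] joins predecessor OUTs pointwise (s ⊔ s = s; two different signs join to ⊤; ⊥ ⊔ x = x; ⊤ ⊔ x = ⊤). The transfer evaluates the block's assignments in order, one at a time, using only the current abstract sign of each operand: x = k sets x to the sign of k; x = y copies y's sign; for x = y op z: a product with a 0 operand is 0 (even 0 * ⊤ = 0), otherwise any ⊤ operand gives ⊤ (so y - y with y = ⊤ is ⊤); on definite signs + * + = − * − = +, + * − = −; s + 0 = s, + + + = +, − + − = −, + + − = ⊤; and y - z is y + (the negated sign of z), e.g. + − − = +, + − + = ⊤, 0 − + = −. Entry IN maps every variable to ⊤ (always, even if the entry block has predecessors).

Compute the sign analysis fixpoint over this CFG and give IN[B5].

Answer: {a: -, b: ⊤, c: ⊤, d: ⊤, e: ⊤, f: ⊤}

Trace:
Per-block solution:
  B0: | IN=(all ⊤) | OUT=(all ⊤)
  B1: | IN=(all ⊤) | OUT={a:-; rest ⊤}
  B2: | IN={a:-; rest ⊤} | OUT={a:-; rest ⊤}
  B3: | IN={a:-; rest ⊤} | OUT={a:-; rest ⊤}
  B4: | IN={a:-; rest ⊤} | OUT={a:-; rest ⊤}
  B5: | IN={a:-; rest ⊤} | OUT={a:-; rest ⊤}
  B6: | IN={a:-; rest ⊤} | OUT={a:-; rest ⊤}
  B7: | IN={a:-; rest ⊤} | OUT={a:+, d:-; rest ⊤}
  B8: | IN=(all ⊤) | OUT={a:+; rest ⊤}

Merge at B5: IN[B5] = OUT[B4] = {a: -, b: ⊤, c: ⊤, d: ⊤, e: ⊤, f: ⊤}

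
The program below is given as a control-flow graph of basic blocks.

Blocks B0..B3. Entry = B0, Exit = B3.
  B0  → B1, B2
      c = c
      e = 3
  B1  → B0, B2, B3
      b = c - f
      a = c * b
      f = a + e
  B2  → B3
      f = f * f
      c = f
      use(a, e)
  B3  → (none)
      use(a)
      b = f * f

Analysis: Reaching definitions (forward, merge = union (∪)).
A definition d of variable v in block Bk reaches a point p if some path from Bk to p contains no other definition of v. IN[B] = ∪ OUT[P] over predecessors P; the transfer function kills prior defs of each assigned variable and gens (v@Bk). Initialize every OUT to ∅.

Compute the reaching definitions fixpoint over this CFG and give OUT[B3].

Answer: {a@B1, b@B3, c@B0, c@B2, e@B0, f@B1, f@B2}

Trace:
Per-block solution:
  B0:   IN={a@B1, b@B1, c@B0, e@B0, f@B1}   OUT={a@B1, b@B1, c@B0, e@B0, f@B1}
  B1:   IN={a@B1, b@B1, c@B0, e@B0, f@B1}   OUT={a@B1, b@B1, c@B0, e@B0, f@B1}
  B2:   IN={a@B1, b@B1, c@B0, e@B0, f@B1}   OUT={a@B1, b@B1, c@B2, e@B0, f@B2}
  B3:   IN={a@B1, b@B1, c@B0, c@B2, e@B0, f@B1, f@B2}   OUT={a@B1, b@B3, c@B0, c@B2, e@B0, f@B1, f@B2}

Merge at B3: IN[B3] = OUT[B1] ⊔ OUT[B2] = {a@B1, b@B1, c@B0, c@B2, e@B0, f@B1, f@B2}
Applying B3's transfer function to that IN value gives OUT[B3] (row B3 above).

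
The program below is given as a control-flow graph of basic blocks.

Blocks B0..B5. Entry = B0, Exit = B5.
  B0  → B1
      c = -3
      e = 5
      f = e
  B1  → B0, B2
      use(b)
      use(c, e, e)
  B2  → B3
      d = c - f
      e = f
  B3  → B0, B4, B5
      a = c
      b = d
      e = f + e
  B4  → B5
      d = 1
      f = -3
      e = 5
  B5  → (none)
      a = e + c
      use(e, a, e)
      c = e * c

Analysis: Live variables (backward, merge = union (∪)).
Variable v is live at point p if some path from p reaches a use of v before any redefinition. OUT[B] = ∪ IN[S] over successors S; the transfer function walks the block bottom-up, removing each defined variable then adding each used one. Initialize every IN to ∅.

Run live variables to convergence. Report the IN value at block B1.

Answer: {b, c, e, f}

Derivation:
Per-block solution:
  B0:   IN={b}   OUT={b, c, e, f}
  B1:   IN={b, c, e, f}   OUT={b, c, f}
  B2:   IN={c, f}   OUT={c, d, e, f}
  B3:   IN={c, d, e, f}   OUT={b, c, e}
  B4:   IN={c}   OUT={c, e}
  B5:   IN={c, e}   OUT={}

Merge at B1: OUT[B1] = IN[B0] ⊔ IN[B2] = {b, c, f}
Applying B1's transfer function to that OUT value gives IN[B1] (row B1 above).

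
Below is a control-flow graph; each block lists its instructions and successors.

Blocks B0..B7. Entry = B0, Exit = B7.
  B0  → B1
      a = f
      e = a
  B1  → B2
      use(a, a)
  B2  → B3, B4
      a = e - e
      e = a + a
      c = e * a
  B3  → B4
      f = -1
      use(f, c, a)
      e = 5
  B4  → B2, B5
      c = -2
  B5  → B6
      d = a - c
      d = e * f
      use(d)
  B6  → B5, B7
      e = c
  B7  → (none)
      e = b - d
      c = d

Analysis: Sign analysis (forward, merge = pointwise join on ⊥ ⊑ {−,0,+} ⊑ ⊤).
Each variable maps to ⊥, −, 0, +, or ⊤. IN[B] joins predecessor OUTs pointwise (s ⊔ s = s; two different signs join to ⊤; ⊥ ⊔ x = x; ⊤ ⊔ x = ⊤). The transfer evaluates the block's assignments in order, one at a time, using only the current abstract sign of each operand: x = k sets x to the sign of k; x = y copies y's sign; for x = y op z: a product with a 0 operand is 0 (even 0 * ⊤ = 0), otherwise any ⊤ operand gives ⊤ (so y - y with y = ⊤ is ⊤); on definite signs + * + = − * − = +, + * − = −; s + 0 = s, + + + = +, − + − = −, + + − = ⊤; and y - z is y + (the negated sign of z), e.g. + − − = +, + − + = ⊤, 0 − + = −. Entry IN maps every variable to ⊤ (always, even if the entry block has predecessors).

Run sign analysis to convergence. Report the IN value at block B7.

Fixpoint table:
  B0:  IN=(all ⊤)  OUT=(all ⊤)
  B1:  IN=(all ⊤)  OUT=(all ⊤)
  B2:  IN=(all ⊤)  OUT=(all ⊤)
  B3:  IN=(all ⊤)  OUT={e:+, f:-; rest ⊤}
  B4:  IN=(all ⊤)  OUT={c:-; rest ⊤}
  B5:  IN={c:-; rest ⊤}  OUT={c:-; rest ⊤}
  B6:  IN={c:-; rest ⊤}  OUT={c:-, e:-; rest ⊤}
  B7:  IN={c:-, e:-; rest ⊤}  OUT=(all ⊤)

Merge at B7: IN[B7] = OUT[B6] = {a: ⊤, b: ⊤, c: -, d: ⊤, e: -, f: ⊤}

Answer: {a: ⊤, b: ⊤, c: -, d: ⊤, e: -, f: ⊤}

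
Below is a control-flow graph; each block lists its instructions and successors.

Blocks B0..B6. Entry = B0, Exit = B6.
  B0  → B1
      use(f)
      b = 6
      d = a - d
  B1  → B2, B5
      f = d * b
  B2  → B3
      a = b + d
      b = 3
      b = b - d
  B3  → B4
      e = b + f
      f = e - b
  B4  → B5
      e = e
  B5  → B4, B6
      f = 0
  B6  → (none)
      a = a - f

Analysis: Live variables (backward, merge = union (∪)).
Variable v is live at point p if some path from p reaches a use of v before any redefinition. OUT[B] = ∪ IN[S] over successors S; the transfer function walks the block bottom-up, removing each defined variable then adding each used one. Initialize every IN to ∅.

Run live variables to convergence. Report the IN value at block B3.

Answer: {a, b, f}

Derivation:
Converged values:
  B0: | IN={a, d, e, f} | OUT={a, b, d, e}
  B1: | IN={a, b, d, e} | OUT={a, b, d, e, f}
  B2: | IN={b, d, f} | OUT={a, b, f}
  B3: | IN={a, b, f} | OUT={a, e}
  B4: | IN={a, e} | OUT={a, e}
  B5: | IN={a, e} | OUT={a, e, f}
  B6: | IN={a, f} | OUT={}

Merge at B3: OUT[B3] = IN[B4] = {a, e}
Applying B3's transfer function to that OUT value gives IN[B3] (row B3 above).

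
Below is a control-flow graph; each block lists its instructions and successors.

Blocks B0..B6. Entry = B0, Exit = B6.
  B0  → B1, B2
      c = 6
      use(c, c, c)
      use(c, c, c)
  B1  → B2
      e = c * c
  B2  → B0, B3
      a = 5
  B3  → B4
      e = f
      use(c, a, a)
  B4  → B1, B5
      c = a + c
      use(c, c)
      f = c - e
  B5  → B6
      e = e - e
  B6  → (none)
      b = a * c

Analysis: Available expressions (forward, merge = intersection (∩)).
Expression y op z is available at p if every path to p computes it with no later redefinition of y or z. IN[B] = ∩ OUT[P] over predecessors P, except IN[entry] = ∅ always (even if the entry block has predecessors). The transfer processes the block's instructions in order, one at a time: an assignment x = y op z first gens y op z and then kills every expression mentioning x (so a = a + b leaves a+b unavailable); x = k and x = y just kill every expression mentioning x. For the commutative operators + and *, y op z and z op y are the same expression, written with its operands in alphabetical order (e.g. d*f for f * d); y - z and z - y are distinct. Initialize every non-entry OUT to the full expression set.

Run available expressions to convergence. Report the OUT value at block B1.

Answer: {c*c}

Working:
Converged values:
  B0:  IN={}  OUT={}
  B1:  IN={}  OUT={c*c}
  B2:  IN={}  OUT={}
  B3:  IN={}  OUT={}
  B4:  IN={}  OUT={c-e}
  B5:  IN={c-e}  OUT={}
  B6:  IN={}  OUT={a*c}

Merge at B1: IN[B1] = OUT[B0] ∩ OUT[B4] = {}
Applying B1's transfer function to that IN value gives OUT[B1] (row B1 above).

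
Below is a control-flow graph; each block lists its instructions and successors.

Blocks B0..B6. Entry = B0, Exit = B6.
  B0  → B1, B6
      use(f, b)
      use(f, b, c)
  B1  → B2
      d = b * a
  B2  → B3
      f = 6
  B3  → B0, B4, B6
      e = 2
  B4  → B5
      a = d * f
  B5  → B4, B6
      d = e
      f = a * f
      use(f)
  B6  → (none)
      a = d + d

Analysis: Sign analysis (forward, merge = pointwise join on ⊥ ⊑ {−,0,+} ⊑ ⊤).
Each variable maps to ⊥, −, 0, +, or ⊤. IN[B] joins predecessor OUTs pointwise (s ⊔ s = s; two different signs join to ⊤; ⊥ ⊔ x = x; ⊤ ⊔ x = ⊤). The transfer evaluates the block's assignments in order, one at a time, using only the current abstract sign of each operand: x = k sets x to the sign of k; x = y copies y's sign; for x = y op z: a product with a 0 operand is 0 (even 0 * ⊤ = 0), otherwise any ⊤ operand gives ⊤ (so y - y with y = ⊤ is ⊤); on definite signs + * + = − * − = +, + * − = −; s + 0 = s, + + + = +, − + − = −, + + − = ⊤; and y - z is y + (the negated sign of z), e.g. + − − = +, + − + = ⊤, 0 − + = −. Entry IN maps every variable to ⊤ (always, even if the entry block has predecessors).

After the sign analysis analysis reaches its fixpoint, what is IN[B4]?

Answer: {a: ⊤, b: ⊤, c: ⊤, d: ⊤, e: +, f: ⊤}

Trace:
Per-block solution:
  B0: | IN=(all ⊤) | OUT=(all ⊤)
  B1: | IN=(all ⊤) | OUT=(all ⊤)
  B2: | IN=(all ⊤) | OUT={f:+; rest ⊤}
  B3: | IN={f:+; rest ⊤} | OUT={e:+, f:+; rest ⊤}
  B4: | IN={e:+; rest ⊤} | OUT={e:+; rest ⊤}
  B5: | IN={e:+; rest ⊤} | OUT={d:+, e:+; rest ⊤}
  B6: | IN=(all ⊤) | OUT=(all ⊤)

Merge at B4: IN[B4] = OUT[B3] ⊔ OUT[B5] = {a: ⊤, b: ⊤, c: ⊤, d: ⊤, e: +, f: ⊤}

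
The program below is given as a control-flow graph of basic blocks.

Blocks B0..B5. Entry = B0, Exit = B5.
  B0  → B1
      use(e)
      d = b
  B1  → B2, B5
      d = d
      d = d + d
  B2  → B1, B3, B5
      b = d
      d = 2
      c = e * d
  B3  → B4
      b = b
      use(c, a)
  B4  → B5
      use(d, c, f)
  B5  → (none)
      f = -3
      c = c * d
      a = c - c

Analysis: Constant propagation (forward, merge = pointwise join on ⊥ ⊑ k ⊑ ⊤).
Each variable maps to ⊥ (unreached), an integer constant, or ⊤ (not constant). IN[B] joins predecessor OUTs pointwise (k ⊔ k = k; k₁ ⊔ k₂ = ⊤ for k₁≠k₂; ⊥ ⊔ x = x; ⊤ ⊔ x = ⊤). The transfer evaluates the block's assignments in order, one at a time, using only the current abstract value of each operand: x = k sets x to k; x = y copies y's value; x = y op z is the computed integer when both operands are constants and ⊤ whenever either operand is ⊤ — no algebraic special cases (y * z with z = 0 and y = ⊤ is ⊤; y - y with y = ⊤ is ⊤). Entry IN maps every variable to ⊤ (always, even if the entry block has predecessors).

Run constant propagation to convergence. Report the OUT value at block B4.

Answer: {a: ⊤, b: ⊤, c: ⊤, d: 2, e: ⊤, f: ⊤}

Derivation:
Per-block solution:
  B0:   IN=(all ⊤)   OUT=(all ⊤)
  B1:   IN=(all ⊤)   OUT=(all ⊤)
  B2:   IN=(all ⊤)   OUT={d:2; rest ⊤}
  B3:   IN={d:2; rest ⊤}   OUT={d:2; rest ⊤}
  B4:   IN={d:2; rest ⊤}   OUT={d:2; rest ⊤}
  B5:   IN=(all ⊤)   OUT={f:-3; rest ⊤}

Merge at B4: IN[B4] = OUT[B3] = {a: ⊤, b: ⊤, c: ⊤, d: 2, e: ⊤, f: ⊤}
Applying B4's transfer function to that IN value gives OUT[B4] (row B4 above).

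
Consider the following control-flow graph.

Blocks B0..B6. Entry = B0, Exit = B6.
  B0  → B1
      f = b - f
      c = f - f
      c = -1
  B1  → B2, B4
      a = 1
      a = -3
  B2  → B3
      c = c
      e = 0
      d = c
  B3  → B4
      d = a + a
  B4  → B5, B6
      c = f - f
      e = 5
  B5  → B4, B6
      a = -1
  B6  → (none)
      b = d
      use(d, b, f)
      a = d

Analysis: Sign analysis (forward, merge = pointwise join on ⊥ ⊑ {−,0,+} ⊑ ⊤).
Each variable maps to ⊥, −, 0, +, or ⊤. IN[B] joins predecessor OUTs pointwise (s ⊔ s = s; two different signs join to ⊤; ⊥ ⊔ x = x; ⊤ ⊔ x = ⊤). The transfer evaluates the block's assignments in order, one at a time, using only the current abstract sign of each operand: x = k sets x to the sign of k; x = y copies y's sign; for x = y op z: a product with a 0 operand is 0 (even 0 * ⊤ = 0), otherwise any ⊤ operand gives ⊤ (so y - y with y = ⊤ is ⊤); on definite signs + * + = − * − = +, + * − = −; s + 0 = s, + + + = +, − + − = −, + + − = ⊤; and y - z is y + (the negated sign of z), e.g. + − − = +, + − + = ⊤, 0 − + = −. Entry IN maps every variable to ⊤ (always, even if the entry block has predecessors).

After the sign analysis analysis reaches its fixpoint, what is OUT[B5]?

Answer: {a: -, b: ⊤, c: ⊤, d: ⊤, e: +, f: ⊤}

Trace:
Fixpoint table:
  B0:   IN=(all ⊤)   OUT={c:-; rest ⊤}
  B1:   IN={c:-; rest ⊤}   OUT={a:-, c:-; rest ⊤}
  B2:   IN={a:-, c:-; rest ⊤}   OUT={a:-, c:-, d:-, e:0; rest ⊤}
  B3:   IN={a:-, c:-, d:-, e:0; rest ⊤}   OUT={a:-, c:-, d:-, e:0; rest ⊤}
  B4:   IN={a:-; rest ⊤}   OUT={a:-, e:+; rest ⊤}
  B5:   IN={a:-, e:+; rest ⊤}   OUT={a:-, e:+; rest ⊤}
  B6:   IN={a:-, e:+; rest ⊤}   OUT={e:+; rest ⊤}

Merge at B5: IN[B5] = OUT[B4] = {a: -, b: ⊤, c: ⊤, d: ⊤, e: +, f: ⊤}
Applying B5's transfer function to that IN value gives OUT[B5] (row B5 above).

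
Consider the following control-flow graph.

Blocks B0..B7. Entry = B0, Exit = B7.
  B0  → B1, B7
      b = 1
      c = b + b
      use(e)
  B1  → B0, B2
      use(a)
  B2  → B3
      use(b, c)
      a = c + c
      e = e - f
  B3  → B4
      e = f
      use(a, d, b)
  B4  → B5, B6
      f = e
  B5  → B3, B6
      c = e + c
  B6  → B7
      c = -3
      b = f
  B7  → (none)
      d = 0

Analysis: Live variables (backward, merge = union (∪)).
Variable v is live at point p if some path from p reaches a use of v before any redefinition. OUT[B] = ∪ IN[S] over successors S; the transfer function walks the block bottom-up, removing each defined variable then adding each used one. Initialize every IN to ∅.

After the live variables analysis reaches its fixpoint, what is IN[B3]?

Fixpoint table:
  B0: | IN={a, d, e, f} | OUT={a, b, c, d, e, f}
  B1: | IN={a, b, c, d, e, f} | OUT={a, b, c, d, e, f}
  B2: | IN={b, c, d, e, f} | OUT={a, b, c, d, f}
  B3: | IN={a, b, c, d, f} | OUT={a, b, c, d, e}
  B4: | IN={a, b, c, d, e} | OUT={a, b, c, d, e, f}
  B5: | IN={a, b, c, d, e, f} | OUT={a, b, c, d, f}
  B6: | IN={f} | OUT={}
  B7: | IN={} | OUT={}

Merge at B3: OUT[B3] = IN[B4] = {a, b, c, d, e}
Applying B3's transfer function to that OUT value gives IN[B3] (row B3 above).

Answer: {a, b, c, d, f}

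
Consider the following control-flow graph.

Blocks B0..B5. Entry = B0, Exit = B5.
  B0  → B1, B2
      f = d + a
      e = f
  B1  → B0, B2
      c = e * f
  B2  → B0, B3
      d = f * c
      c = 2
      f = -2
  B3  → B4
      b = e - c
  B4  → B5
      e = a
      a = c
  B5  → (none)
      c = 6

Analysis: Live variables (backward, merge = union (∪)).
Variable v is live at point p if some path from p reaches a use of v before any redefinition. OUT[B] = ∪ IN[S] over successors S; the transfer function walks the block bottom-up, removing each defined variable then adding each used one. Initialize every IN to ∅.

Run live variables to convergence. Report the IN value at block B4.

Converged values:
  B0: | IN={a, c, d} | OUT={a, c, d, e, f}
  B1: | IN={a, d, e, f} | OUT={a, c, d, e, f}
  B2: | IN={a, c, e, f} | OUT={a, c, d, e}
  B3: | IN={a, c, e} | OUT={a, c}
  B4: | IN={a, c} | OUT={}
  B5: | IN={} | OUT={}

Merge at B4: OUT[B4] = IN[B5] = {}
Applying B4's transfer function to that OUT value gives IN[B4] (row B4 above).

Answer: {a, c}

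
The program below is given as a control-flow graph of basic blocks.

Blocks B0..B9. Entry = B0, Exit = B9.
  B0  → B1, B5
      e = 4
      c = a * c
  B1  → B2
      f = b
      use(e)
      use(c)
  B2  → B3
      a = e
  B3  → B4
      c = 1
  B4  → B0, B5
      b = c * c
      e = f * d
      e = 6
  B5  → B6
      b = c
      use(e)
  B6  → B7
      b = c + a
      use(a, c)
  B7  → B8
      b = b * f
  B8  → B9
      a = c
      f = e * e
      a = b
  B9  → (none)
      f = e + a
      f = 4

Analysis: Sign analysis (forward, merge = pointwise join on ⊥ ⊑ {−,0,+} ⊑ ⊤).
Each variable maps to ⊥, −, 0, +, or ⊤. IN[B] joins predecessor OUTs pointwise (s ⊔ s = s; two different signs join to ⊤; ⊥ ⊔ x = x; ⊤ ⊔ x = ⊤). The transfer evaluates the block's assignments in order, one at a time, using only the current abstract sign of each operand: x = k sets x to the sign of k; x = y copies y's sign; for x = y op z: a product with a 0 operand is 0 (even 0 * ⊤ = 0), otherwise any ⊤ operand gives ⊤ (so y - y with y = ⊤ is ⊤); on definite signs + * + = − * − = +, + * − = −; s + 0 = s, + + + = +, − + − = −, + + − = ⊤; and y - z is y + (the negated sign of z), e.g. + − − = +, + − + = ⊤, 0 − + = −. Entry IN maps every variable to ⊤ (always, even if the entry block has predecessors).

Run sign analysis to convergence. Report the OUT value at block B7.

Answer: {a: ⊤, b: ⊤, c: ⊤, d: ⊤, e: +, f: ⊤}

Derivation:
Per-block solution:
  B0: | IN=(all ⊤) | OUT={e:+; rest ⊤}
  B1: | IN={e:+; rest ⊤} | OUT={e:+; rest ⊤}
  B2: | IN={e:+; rest ⊤} | OUT={a:+, e:+; rest ⊤}
  B3: | IN={a:+, e:+; rest ⊤} | OUT={a:+, c:+, e:+; rest ⊤}
  B4: | IN={a:+, c:+, e:+; rest ⊤} | OUT={a:+, b:+, c:+, e:+; rest ⊤}
  B5: | IN={e:+; rest ⊤} | OUT={e:+; rest ⊤}
  B6: | IN={e:+; rest ⊤} | OUT={e:+; rest ⊤}
  B7: | IN={e:+; rest ⊤} | OUT={e:+; rest ⊤}
  B8: | IN={e:+; rest ⊤} | OUT={e:+, f:+; rest ⊤}
  B9: | IN={e:+, f:+; rest ⊤} | OUT={e:+, f:+; rest ⊤}

Merge at B7: IN[B7] = OUT[B6] = {a: ⊤, b: ⊤, c: ⊤, d: ⊤, e: +, f: ⊤}
Applying B7's transfer function to that IN value gives OUT[B7] (row B7 above).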